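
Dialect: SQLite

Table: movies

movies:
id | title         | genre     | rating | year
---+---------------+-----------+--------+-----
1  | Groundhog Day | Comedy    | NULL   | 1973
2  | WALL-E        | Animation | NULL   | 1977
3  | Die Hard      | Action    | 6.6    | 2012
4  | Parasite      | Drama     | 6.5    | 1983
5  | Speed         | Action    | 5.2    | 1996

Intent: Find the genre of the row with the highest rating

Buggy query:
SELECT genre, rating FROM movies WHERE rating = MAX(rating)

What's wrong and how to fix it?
Bug: WHERE is evaluated per row; an aggregate over the whole table isn't defined there

Fix: Wrap MAX in a scalar subquery so WHERE compares against a single value

Corrected query:
SELECT genre, rating FROM movies WHERE rating = (SELECT MAX(rating) FROM movies)

Result:
genre  | rating
-------+-------
Action | 6.6   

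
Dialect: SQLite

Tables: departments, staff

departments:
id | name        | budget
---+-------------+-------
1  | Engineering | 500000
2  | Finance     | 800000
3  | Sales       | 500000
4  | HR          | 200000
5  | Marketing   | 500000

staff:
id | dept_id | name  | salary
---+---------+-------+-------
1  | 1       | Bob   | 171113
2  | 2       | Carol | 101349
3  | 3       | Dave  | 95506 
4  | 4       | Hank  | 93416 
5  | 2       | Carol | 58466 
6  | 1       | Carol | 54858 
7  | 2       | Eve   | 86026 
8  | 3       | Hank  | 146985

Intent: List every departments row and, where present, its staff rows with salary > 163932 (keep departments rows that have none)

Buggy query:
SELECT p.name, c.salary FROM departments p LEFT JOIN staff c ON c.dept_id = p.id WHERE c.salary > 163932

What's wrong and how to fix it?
Bug: Filtering c.salary in WHERE discards the NULL rows produced by LEFT JOIN, turning it into an inner join

Fix: Move the right-table condition into the ON clause so unmatched parents are kept

Corrected query:
SELECT p.name, c.salary FROM departments p LEFT JOIN staff c ON c.dept_id = p.id AND c.salary > 163932

Result:
name        | salary
------------+-------
Engineering | 171113
Finance     | NULL  
Sales       | NULL  
HR          | NULL  
Marketing   | NULL  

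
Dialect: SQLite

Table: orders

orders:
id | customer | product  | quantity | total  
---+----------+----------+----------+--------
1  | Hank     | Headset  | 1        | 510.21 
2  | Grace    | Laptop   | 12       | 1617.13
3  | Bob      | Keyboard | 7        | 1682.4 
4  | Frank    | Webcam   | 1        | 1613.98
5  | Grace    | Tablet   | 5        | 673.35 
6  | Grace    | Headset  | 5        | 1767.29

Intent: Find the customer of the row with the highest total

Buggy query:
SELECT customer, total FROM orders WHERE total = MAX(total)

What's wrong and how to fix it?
Bug: MAX(total) is an aggregate and cannot be used directly in WHERE

Fix: Use a subquery: WHERE total = (SELECT MAX(total) FROM orders)

Corrected query:
SELECT customer, total FROM orders WHERE total = (SELECT MAX(total) FROM orders)

Result:
customer | total  
---------+--------
Grace    | 1767.29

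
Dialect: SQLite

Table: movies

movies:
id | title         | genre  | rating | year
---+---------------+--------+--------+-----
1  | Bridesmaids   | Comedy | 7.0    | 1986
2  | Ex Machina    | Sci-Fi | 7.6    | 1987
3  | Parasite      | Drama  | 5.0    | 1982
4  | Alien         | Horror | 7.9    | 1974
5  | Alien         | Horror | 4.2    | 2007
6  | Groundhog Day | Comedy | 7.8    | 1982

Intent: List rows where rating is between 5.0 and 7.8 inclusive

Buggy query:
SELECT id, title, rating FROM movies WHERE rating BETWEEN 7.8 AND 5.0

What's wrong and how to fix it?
Bug: BETWEEN expects the lower bound first; with 7.8 AND 5.0 the range is empty

Fix: Swap the bounds so the smaller value comes first

Corrected query:
SELECT id, title, rating FROM movies WHERE rating BETWEEN 5.0 AND 7.8

Result:
id | title         | rating
---+---------------+-------
1  | Bridesmaids   | 7     
2  | Ex Machina    | 7.6   
3  | Parasite      | 5     
6  | Groundhog Day | 7.8   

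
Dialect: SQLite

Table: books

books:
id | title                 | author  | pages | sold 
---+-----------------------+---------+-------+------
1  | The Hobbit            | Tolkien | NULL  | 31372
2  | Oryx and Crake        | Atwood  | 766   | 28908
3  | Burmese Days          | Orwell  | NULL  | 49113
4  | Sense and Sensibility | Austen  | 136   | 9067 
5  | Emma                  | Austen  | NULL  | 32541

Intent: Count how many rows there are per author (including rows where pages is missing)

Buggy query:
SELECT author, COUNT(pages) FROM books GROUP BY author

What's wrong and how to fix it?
Bug: COUNT(pages) skips NULLs, so groups with missing pages are undercounted

Fix: Replace COUNT(pages) with COUNT(*)

Corrected query:
SELECT author, COUNT(*) FROM books GROUP BY author

Result:
author  | COUNT(*)
--------+---------
Atwood  | 1       
Austen  | 2       
Orwell  | 1       
Tolkien | 1       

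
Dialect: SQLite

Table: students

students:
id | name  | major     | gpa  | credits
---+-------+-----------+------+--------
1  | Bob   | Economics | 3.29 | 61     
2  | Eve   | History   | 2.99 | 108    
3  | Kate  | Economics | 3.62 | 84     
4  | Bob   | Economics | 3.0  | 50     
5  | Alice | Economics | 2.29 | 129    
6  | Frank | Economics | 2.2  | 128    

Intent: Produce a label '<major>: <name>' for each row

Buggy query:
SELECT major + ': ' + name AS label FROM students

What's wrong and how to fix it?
Bug: SQLite uses || for string concatenation; + coerces text to numbers (yielding 0)

Fix: Replace + with || to concatenate text

Corrected query:
SELECT major || ': ' || name AS label FROM students

Result:
label           
----------------
Economics: Bob  
History: Eve    
Economics: Kate 
Economics: Bob  
Economics: Alice
Economics: Frank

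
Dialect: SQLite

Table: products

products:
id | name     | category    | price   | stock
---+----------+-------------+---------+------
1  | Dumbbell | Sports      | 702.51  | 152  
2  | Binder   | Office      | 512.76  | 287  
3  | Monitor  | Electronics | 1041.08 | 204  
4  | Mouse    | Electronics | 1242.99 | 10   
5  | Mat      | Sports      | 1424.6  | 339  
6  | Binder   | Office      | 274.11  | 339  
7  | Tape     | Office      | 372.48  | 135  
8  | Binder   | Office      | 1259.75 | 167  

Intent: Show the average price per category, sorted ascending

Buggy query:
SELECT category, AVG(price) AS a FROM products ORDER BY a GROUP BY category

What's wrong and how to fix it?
Bug: GROUP BY must precede ORDER BY

Fix: Reorder: SELECT … FROM … GROUP BY … ORDER BY …

Corrected query:
SELECT category, AVG(price) AS a FROM products GROUP BY category ORDER BY a

Result:
category    | a       
------------+---------
Office      | 604.775 
Sports      | 1063.555
Electronics | 1142.035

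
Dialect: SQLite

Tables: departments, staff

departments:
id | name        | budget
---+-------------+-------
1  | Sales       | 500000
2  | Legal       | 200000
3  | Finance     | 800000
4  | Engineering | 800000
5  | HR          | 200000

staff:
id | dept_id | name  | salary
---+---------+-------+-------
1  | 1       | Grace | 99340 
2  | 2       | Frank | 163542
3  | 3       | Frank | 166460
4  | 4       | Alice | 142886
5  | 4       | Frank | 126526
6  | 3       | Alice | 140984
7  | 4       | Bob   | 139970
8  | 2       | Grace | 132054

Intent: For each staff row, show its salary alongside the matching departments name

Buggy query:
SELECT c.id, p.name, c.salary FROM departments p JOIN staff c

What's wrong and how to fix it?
Bug: JOIN with no ON clause produces a cartesian product; every staff row pairs with every departments row

Fix: Specify the join condition linking the foreign key to the parent id

Corrected query:
SELECT c.id, p.name, c.salary FROM departments p JOIN staff c ON c.dept_id = p.id

Result:
id | name        | salary
---+-------------+-------
1  | Sales       | 99340 
2  | Legal       | 163542
3  | Finance     | 166460
4  | Engineering | 142886
5  | Engineering | 126526
6  | Finance     | 140984
7  | Engineering | 139970
8  | Legal       | 132054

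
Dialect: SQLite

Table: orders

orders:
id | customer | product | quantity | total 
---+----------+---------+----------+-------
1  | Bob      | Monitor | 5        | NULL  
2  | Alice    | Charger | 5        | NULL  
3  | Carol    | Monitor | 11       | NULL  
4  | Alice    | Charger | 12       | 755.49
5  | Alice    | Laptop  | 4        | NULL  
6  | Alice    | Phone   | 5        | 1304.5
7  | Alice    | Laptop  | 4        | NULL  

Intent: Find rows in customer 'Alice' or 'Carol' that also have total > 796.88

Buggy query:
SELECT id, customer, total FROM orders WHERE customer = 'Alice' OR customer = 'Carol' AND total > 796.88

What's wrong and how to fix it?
Bug: AND binds tighter than OR, so this parses as customer = 'Alice' OR (customer = 'Carol' AND total > 796.88)

Fix: Group the OR with parentheses (or use IN), then AND the threshold

Corrected query:
SELECT id, customer, total FROM orders WHERE (customer = 'Alice' OR customer = 'Carol') AND total > 796.88

Result:
id | customer | total 
---+----------+-------
6  | Alice    | 1304.5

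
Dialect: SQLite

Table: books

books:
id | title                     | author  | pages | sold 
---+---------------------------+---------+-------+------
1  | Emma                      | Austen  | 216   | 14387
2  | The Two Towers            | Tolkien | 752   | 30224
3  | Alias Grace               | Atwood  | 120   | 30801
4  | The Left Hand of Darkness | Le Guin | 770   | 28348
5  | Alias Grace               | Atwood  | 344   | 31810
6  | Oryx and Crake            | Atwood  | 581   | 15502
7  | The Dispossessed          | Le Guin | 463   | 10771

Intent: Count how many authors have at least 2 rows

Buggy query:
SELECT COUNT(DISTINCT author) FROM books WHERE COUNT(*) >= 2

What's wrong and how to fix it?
Bug: WHERE filters individual rows, not groups, so a group-level COUNT is invalid there

Fix: Use a subquery that GROUPs and filters with HAVING, then count its rows

Corrected query:
SELECT COUNT(*) FROM (SELECT author FROM books GROUP BY author HAVING COUNT(*) >= 2)

Result:
COUNT(*)
--------
2       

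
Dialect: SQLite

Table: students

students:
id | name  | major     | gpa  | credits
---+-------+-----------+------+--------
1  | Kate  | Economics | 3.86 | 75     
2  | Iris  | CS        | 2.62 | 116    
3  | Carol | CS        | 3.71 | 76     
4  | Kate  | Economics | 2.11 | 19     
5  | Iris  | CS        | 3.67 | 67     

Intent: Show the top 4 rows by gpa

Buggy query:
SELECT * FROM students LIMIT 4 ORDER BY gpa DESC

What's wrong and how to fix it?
Bug: LIMIT must come after ORDER BY

Fix: Sort with ORDER BY, then apply LIMIT

Corrected query:
SELECT * FROM students ORDER BY gpa DESC LIMIT 4

Result:
id | name  | major     | gpa  | credits
---+-------+-----------+------+--------
1  | Kate  | Economics | 3.86 | 75     
3  | Carol | CS        | 3.71 | 76     
5  | Iris  | CS        | 3.67 | 67     
2  | Iris  | CS        | 2.62 | 116    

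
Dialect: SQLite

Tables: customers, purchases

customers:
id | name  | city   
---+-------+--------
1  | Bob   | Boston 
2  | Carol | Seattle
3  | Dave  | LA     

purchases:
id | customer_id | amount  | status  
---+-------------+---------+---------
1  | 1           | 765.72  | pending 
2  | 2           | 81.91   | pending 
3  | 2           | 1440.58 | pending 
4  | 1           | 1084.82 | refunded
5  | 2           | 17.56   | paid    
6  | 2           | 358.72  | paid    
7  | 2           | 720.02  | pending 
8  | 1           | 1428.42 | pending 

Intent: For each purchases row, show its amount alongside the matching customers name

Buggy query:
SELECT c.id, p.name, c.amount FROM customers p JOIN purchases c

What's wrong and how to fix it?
Bug: JOIN with no ON clause produces a cartesian product; every purchases row pairs with every customers row

Fix: Specify the join condition linking the foreign key to the parent id

Corrected query:
SELECT c.id, p.name, c.amount FROM customers p JOIN purchases c ON c.customer_id = p.id

Result:
id | name  | amount 
---+-------+--------
1  | Bob   | 765.72 
2  | Carol | 81.91  
3  | Carol | 1440.58
4  | Bob   | 1084.82
5  | Carol | 17.56  
6  | Carol | 358.72 
7  | Carol | 720.02 
8  | Bob   | 1428.42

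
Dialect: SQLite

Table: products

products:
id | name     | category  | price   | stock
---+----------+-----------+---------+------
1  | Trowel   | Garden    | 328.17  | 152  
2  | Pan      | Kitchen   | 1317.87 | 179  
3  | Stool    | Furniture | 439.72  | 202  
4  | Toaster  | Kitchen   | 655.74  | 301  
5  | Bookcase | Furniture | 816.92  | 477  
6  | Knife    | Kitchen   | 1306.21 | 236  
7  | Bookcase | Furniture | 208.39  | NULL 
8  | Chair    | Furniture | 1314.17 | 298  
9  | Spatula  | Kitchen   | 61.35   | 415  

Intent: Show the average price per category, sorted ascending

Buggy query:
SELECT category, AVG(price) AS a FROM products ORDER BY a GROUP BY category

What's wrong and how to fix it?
Bug: GROUP BY must precede ORDER BY

Fix: Reorder: SELECT … FROM … GROUP BY … ORDER BY …

Corrected query:
SELECT category, AVG(price) AS a FROM products GROUP BY category ORDER BY a

Result:
category  | a       
----------+---------
Garden    | 328.17  
Furniture | 694.8   
Kitchen   | 835.2925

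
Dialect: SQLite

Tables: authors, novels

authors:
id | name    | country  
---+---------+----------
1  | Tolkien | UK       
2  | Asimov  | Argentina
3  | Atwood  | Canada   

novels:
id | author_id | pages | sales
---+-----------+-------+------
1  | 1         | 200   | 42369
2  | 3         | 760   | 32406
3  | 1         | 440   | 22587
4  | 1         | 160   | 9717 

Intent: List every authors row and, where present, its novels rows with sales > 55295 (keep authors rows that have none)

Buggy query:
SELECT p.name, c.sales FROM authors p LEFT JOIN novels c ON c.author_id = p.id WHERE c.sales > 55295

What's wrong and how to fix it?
Bug: Filtering c.sales in WHERE discards the NULL rows produced by LEFT JOIN, turning it into an inner join

Fix: Put 'c.sales > 55295' in the JOIN's ON clause instead of WHERE

Corrected query:
SELECT p.name, c.sales FROM authors p LEFT JOIN novels c ON c.author_id = p.id AND c.sales > 55295

Result:
name    | sales
--------+------
Tolkien | NULL 
Asimov  | NULL 
Atwood  | NULL 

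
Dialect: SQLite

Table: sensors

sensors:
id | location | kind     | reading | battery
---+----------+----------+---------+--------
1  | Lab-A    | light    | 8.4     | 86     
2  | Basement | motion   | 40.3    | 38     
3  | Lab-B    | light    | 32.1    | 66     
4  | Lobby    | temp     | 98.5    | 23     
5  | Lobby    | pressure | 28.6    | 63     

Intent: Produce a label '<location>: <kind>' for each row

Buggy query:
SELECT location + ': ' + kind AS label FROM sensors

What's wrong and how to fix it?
Bug: SQLite uses || for string concatenation; + coerces text to numbers (yielding 0)

Fix: Replace + with || to concatenate text

Corrected query:
SELECT location || ': ' || kind AS label FROM sensors

Result:
label           
----------------
Lab-A: light    
Basement: motion
Lab-B: light    
Lobby: temp     
Lobby: pressure 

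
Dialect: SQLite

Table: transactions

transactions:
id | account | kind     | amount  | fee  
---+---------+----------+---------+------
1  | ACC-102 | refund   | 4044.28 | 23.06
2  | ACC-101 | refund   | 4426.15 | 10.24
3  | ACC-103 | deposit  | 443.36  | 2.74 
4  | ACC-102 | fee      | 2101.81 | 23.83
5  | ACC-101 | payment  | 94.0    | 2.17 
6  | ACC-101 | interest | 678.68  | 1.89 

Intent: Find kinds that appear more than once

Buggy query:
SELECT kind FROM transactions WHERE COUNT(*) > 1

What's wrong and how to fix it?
Bug: COUNT(*) is an aggregate and cannot be used in WHERE

Fix: GROUP BY kind, then filter groups with HAVING COUNT(*) > 1

Corrected query:
SELECT kind FROM transactions GROUP BY kind HAVING COUNT(*) > 1

Result:
kind  
------
refund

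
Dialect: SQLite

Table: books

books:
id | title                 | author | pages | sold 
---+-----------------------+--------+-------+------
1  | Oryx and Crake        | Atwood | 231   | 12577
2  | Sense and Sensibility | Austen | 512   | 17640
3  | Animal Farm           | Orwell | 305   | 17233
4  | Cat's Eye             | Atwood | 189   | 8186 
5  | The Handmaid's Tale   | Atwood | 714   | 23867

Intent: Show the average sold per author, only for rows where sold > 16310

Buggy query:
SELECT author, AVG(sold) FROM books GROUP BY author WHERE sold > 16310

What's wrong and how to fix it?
Bug: WHERE cannot follow GROUP BY

Fix: Place WHERE between FROM and GROUP BY

Corrected query:
SELECT author, AVG(sold) FROM books WHERE sold > 16310 GROUP BY author

Result:
author | AVG(sold)
-------+----------
Atwood | 23867    
Austen | 17640    
Orwell | 17233    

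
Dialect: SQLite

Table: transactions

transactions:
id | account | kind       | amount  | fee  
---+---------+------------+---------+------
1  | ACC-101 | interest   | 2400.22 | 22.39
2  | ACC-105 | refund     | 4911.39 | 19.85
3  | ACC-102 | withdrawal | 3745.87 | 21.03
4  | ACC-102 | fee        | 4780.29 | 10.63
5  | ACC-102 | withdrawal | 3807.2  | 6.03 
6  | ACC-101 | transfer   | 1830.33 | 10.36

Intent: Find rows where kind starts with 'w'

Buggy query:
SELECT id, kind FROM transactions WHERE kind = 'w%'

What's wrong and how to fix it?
Bug: '=' compares the literal string including the % character; pattern matching needs LIKE

Fix: Replace '=' with LIKE so 'w%' is treated as a pattern

Corrected query:
SELECT id, kind FROM transactions WHERE kind LIKE 'w%'

Result:
id | kind      
---+-----------
3  | withdrawal
5  | withdrawal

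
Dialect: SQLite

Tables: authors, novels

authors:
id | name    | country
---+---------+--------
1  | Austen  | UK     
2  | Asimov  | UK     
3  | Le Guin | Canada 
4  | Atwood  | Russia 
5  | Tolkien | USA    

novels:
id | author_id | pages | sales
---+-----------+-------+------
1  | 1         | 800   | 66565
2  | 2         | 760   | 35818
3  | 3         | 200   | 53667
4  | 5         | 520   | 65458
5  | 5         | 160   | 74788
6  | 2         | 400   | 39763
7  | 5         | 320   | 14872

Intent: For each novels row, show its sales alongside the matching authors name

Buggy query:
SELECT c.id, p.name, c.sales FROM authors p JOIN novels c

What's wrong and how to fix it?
Bug: JOIN with no ON clause produces a cartesian product; every novels row pairs with every authors row

Fix: Specify the join condition linking the foreign key to the parent id

Corrected query:
SELECT c.id, p.name, c.sales FROM authors p JOIN novels c ON c.author_id = p.id

Result:
id | name    | sales
---+---------+------
1  | Austen  | 66565
2  | Asimov  | 35818
3  | Le Guin | 53667
4  | Tolkien | 65458
5  | Tolkien | 74788
6  | Asimov  | 39763
7  | Tolkien | 14872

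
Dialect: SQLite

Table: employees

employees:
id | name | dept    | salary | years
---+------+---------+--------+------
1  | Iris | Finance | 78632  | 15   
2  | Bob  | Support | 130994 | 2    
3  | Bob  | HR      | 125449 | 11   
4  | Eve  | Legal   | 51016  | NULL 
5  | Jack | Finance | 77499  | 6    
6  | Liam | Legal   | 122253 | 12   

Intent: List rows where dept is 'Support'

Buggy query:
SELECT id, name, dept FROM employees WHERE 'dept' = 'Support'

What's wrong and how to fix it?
Bug: 'dept' in single quotes is a string literal, not the column; the comparison is literal-vs-literal and never true

Fix: Remove the quotes around the column name (or use double quotes for an identifier)

Corrected query:
SELECT id, name, dept FROM employees WHERE dept = 'Support'

Result:
id | name | dept   
---+------+--------
2  | Bob  | Support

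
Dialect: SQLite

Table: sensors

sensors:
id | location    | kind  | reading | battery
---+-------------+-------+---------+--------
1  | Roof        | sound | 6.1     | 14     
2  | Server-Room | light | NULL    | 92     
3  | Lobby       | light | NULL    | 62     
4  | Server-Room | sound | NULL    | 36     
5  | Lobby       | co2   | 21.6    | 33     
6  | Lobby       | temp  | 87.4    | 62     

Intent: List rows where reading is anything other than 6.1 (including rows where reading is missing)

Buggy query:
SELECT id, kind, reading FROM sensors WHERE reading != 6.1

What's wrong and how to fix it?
Bug: Inequality against NULL is unknown, not true; rows with NULL are dropped

Fix: Add an explicit OR reading IS NULL to include the missing-value rows

Corrected query:
SELECT id, kind, reading FROM sensors WHERE reading != 6.1 OR reading IS NULL

Result:
id | kind  | reading
---+-------+--------
2  | light | NULL   
3  | light | NULL   
4  | sound | NULL   
5  | co2   | 21.6   
6  | temp  | 87.4   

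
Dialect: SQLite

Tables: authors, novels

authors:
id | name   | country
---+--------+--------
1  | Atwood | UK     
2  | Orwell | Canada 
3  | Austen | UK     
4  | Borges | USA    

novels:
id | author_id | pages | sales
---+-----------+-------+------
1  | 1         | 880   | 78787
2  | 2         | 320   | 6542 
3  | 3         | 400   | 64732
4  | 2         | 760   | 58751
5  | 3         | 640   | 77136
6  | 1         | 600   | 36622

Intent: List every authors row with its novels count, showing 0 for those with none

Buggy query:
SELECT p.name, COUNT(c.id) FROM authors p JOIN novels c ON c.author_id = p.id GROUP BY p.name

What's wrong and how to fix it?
Bug: INNER JOIN drops authors rows that have no matching novels rows

Fix: Use LEFT JOIN so parents without children still appear (COUNT(c.id) gives 0)

Corrected query:
SELECT p.name, COUNT(c.id) FROM authors p LEFT JOIN novels c ON c.author_id = p.id GROUP BY p.name

Result:
name   | COUNT(c.id)
-------+------------
Atwood | 2          
Austen | 2          
Borges | 0          
Orwell | 2          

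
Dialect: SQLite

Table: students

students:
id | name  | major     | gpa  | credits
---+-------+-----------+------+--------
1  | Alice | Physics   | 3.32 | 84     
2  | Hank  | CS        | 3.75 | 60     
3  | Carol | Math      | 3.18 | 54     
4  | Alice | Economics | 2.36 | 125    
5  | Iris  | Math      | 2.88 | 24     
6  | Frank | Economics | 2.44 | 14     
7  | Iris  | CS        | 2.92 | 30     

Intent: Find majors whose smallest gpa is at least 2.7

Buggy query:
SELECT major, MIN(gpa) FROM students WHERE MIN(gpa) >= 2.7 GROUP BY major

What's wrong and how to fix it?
Bug: Aggregates like MIN are computed per group after WHERE runs

Fix: Use HAVING for the per-group MIN condition

Corrected query:
SELECT major, MIN(gpa) FROM students GROUP BY major HAVING MIN(gpa) >= 2.7

Result:
major   | MIN(gpa)
--------+---------
CS      | 2.92    
Math    | 2.88    
Physics | 3.32    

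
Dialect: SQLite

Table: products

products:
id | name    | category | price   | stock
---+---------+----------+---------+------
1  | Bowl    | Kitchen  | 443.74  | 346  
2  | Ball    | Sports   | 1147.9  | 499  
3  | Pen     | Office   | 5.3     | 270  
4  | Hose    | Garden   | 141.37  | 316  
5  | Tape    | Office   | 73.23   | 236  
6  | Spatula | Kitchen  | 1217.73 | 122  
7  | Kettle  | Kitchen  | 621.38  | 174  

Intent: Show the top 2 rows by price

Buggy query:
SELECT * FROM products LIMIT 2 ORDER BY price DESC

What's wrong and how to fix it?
Bug: LIMIT must come after ORDER BY

Fix: Swap the clauses: ORDER BY first, then LIMIT

Corrected query:
SELECT * FROM products ORDER BY price DESC LIMIT 2

Result:
id | name    | category | price   | stock
---+---------+----------+---------+------
6  | Spatula | Kitchen  | 1217.73 | 122  
2  | Ball    | Sports   | 1147.9  | 499  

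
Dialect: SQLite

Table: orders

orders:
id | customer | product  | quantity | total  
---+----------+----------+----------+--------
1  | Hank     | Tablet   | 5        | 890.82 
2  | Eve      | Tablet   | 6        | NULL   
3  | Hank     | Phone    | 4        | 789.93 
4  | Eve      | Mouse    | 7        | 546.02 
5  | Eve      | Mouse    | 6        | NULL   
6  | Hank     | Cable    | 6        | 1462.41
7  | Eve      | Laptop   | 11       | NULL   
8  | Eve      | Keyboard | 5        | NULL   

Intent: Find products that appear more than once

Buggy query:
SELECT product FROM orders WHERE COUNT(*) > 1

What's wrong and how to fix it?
Bug: WHERE can't reference COUNT(*); aggregates are computed after WHERE

Fix: Group first, then use HAVING for the count condition

Corrected query:
SELECT product FROM orders GROUP BY product HAVING COUNT(*) > 1

Result:
product
-------
Mouse  
Tablet 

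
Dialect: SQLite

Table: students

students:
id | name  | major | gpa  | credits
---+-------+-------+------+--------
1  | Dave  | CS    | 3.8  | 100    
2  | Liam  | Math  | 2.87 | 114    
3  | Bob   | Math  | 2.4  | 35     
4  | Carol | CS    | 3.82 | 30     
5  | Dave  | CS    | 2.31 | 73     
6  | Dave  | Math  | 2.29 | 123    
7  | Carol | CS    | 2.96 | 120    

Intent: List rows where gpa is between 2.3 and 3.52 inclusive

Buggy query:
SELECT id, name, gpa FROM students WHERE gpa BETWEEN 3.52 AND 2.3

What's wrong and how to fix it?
Bug: BETWEEN expects the lower bound first; with 3.52 AND 2.3 the range is empty

Fix: Write BETWEEN 2.3 AND 3.52

Corrected query:
SELECT id, name, gpa FROM students WHERE gpa BETWEEN 2.3 AND 3.52

Result:
id | name  | gpa 
---+-------+-----
2  | Liam  | 2.87
3  | Bob   | 2.4 
5  | Dave  | 2.31
7  | Carol | 2.96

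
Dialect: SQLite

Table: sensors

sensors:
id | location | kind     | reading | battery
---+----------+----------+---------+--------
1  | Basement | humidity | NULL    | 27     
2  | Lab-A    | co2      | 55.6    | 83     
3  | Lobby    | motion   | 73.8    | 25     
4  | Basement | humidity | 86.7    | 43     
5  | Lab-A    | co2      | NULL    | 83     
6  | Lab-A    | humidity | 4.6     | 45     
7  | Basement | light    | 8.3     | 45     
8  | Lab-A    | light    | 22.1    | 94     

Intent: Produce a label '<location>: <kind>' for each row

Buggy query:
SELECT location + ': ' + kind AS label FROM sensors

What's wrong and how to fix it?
Bug: SQLite uses || for string concatenation; + coerces text to numbers (yielding 0)

Fix: Use the || operator for string concatenation

Corrected query:
SELECT location || ': ' || kind AS label FROM sensors

Result:
label             
------------------
Basement: humidity
Lab-A: co2        
Lobby: motion     
Basement: humidity
Lab-A: co2        
Lab-A: humidity   
Basement: light   
Lab-A: light      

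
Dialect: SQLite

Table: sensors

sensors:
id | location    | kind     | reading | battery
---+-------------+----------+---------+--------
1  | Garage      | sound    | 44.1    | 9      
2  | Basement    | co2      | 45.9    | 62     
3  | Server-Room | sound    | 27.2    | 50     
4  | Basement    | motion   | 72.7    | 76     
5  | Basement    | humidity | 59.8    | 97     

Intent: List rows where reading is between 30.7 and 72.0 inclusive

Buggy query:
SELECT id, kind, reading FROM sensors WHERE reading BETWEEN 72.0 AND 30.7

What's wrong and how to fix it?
Bug: The bounds are reversed; BETWEEN a AND b requires a <= b to match anything

Fix: Swap the bounds so the smaller value comes first

Corrected query:
SELECT id, kind, reading FROM sensors WHERE reading BETWEEN 30.7 AND 72.0

Result:
id | kind     | reading
---+----------+--------
1  | sound    | 44.1   
2  | co2      | 45.9   
5  | humidity | 59.8   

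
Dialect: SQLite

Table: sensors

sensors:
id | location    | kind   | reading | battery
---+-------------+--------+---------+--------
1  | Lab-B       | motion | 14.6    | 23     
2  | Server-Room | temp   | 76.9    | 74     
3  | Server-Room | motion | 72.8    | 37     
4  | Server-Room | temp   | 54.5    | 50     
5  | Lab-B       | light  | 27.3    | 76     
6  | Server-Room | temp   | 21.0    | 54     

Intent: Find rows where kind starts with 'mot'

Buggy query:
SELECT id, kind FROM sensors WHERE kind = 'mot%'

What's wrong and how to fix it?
Bug: '=' compares the literal string including the % character; pattern matching needs LIKE

Fix: Replace '=' with LIKE so 'mot%' is treated as a pattern

Corrected query:
SELECT id, kind FROM sensors WHERE kind LIKE 'mot%'

Result:
id | kind  
---+-------
1  | motion
3  | motion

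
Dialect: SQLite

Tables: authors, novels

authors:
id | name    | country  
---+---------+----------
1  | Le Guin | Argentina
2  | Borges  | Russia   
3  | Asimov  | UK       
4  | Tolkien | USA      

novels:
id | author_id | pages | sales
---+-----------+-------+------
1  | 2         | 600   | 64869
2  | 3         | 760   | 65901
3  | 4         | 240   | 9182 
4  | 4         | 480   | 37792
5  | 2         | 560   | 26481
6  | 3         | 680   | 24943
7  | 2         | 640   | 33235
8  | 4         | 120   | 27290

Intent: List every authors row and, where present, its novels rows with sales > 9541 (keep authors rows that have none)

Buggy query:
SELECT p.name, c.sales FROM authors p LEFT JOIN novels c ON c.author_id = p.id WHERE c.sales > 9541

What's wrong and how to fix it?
Bug: A WHERE condition on the right-hand table after LEFT JOIN drops unmatched parents

Fix: Put 'c.sales > 9541' in the JOIN's ON clause instead of WHERE

Corrected query:
SELECT p.name, c.sales FROM authors p LEFT JOIN novels c ON c.author_id = p.id AND c.sales > 9541

Result:
name    | sales
--------+------
Le Guin | NULL 
Borges  | 26481
Borges  | 33235
Borges  | 64869
Asimov  | 24943
Asimov  | 65901
Tolkien | 27290
Tolkien | 37792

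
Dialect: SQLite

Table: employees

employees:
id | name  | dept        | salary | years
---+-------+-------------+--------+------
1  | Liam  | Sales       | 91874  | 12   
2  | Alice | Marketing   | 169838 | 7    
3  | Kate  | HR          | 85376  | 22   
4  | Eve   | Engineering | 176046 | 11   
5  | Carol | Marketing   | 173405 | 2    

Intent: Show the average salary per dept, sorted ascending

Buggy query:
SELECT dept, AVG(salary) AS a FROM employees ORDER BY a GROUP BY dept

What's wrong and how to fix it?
Bug: ORDER BY appears before GROUP BY; SQL clause order requires GROUP BY first

Fix: Reorder: SELECT … FROM … GROUP BY … ORDER BY …

Corrected query:
SELECT dept, AVG(salary) AS a FROM employees GROUP BY dept ORDER BY a

Result:
dept        | a       
------------+---------
HR          | 85376   
Sales       | 91874   
Marketing   | 171621.5
Engineering | 176046  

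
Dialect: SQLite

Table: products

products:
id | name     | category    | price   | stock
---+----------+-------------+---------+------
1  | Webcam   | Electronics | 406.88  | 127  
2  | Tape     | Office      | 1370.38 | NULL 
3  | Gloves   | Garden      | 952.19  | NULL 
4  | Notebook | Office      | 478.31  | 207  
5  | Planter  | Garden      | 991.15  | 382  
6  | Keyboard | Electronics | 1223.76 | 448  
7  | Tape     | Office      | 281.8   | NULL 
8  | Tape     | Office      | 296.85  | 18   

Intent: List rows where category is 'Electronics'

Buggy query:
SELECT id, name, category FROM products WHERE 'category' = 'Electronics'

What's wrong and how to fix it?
Bug: 'category' in single quotes is a string literal, not the column; the comparison is literal-vs-literal and never true

Fix: Reference the column as category without single quotes

Corrected query:
SELECT id, name, category FROM products WHERE category = 'Electronics'

Result:
id | name     | category   
---+----------+------------
1  | Webcam   | Electronics
6  | Keyboard | Electronics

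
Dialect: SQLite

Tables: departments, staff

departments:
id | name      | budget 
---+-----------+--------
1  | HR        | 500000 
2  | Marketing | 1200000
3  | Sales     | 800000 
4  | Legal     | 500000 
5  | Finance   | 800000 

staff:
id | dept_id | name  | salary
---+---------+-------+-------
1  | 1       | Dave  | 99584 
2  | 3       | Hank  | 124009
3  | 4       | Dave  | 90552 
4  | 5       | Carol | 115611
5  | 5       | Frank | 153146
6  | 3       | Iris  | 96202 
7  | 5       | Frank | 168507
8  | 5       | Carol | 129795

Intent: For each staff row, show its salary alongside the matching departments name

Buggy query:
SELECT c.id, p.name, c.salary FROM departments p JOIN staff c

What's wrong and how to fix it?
Bug: Missing join condition: each staff row is matched to all departments rows instead of just its own

Fix: Add ON c.dept_id = p.id to the JOIN

Corrected query:
SELECT c.id, p.name, c.salary FROM departments p JOIN staff c ON c.dept_id = p.id

Result:
id | name    | salary
---+---------+-------
1  | HR      | 99584 
2  | Sales   | 124009
3  | Legal   | 90552 
4  | Finance | 115611
5  | Finance | 153146
6  | Sales   | 96202 
7  | Finance | 168507
8  | Finance | 129795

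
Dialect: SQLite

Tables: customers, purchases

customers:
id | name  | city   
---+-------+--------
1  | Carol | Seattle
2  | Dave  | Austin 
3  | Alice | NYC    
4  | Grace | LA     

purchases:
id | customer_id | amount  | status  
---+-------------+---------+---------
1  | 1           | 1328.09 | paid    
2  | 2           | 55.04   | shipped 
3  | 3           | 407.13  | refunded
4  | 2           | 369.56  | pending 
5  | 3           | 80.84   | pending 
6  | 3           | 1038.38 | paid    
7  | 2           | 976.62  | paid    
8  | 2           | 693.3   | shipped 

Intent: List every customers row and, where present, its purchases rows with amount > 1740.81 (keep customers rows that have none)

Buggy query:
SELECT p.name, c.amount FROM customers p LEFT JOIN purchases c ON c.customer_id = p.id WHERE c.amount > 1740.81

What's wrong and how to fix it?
Bug: Filtering c.amount in WHERE discards the NULL rows produced by LEFT JOIN, turning it into an inner join

Fix: Put 'c.amount > 1740.81' in the JOIN's ON clause instead of WHERE

Corrected query:
SELECT p.name, c.amount FROM customers p LEFT JOIN purchases c ON c.customer_id = p.id AND c.amount > 1740.81

Result:
name  | amount
------+-------
Carol | NULL  
Dave  | NULL  
Alice | NULL  
Grace | NULL  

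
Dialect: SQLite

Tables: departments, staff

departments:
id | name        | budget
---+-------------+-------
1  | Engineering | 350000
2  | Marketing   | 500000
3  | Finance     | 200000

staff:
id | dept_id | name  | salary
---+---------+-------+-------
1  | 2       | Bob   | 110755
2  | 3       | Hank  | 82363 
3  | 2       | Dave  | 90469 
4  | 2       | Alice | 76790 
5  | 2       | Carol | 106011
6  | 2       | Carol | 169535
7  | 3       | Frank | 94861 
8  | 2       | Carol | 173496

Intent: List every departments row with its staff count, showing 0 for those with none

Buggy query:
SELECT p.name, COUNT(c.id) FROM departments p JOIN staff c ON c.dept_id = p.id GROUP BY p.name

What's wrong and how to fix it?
Bug: INNER JOIN drops departments rows that have no matching staff rows

Fix: Use LEFT JOIN so parents without children still appear (COUNT(c.id) gives 0)

Corrected query:
SELECT p.name, COUNT(c.id) FROM departments p LEFT JOIN staff c ON c.dept_id = p.id GROUP BY p.name

Result:
name        | COUNT(c.id)
------------+------------
Engineering | 0          
Finance     | 2          
Marketing   | 6          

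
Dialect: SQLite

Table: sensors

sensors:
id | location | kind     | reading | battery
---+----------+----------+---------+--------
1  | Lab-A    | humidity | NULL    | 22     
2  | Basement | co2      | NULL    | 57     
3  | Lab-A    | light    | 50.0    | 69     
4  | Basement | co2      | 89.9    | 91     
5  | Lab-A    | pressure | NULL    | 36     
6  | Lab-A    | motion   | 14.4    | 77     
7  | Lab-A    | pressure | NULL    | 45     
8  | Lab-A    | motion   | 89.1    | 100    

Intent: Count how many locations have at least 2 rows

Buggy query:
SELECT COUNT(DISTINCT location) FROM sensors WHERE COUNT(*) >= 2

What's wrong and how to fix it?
Bug: WHERE filters individual rows, not groups, so a group-level COUNT is invalid there

Fix: Group first with HAVING COUNT(*) >= 2, then COUNT the resulting groups

Corrected query:
SELECT COUNT(*) FROM (SELECT location FROM sensors GROUP BY location HAVING COUNT(*) >= 2)

Result:
COUNT(*)
--------
2       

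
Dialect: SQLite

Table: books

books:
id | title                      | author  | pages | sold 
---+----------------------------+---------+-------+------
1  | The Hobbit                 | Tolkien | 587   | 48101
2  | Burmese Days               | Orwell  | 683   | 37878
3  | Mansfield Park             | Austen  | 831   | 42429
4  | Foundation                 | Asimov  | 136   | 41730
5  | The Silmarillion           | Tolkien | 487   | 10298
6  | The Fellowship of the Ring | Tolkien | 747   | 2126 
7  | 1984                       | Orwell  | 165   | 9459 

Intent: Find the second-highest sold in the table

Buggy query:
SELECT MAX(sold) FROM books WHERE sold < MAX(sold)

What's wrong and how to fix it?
Bug: MAX(sold) on the right of the comparison is an aggregate-in-WHERE error

Fix: Put the inner MAX in a scalar subquery

Corrected query:
SELECT MAX(sold) FROM books WHERE sold < (SELECT MAX(sold) FROM books)

Result:
MAX(sold)
---------
42429    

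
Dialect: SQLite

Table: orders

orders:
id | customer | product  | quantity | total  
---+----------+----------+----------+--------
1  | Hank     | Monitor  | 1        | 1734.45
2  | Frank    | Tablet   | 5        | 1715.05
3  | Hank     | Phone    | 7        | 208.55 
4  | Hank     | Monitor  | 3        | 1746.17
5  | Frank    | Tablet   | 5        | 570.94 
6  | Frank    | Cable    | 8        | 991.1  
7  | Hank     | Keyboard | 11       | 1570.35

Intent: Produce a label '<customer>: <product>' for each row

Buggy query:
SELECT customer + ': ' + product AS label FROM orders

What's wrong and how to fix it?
Bug: SQLite uses || for string concatenation; + coerces text to numbers (yielding 0)

Fix: Use the || operator for string concatenation

Corrected query:
SELECT customer || ': ' || product AS label FROM orders

Result:
label         
--------------
Hank: Monitor 
Frank: Tablet 
Hank: Phone   
Hank: Monitor 
Frank: Tablet 
Frank: Cable  
Hank: Keyboard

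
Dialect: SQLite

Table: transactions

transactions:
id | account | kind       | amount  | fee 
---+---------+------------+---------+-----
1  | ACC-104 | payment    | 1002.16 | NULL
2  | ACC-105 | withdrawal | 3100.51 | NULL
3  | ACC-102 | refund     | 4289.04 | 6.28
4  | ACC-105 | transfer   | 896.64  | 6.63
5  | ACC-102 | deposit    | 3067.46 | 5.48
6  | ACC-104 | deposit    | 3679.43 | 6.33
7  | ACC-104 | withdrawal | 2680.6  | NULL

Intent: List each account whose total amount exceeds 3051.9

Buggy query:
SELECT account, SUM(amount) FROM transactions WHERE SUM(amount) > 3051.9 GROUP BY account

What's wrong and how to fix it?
Bug: SUM(amount) is an aggregate, but WHERE filters rows before aggregation

Fix: Move the aggregate condition to a HAVING clause

Corrected query:
SELECT account, SUM(amount) FROM transactions GROUP BY account HAVING SUM(amount) > 3051.9

Result:
account | SUM(amount)
--------+------------
ACC-102 | 7356.5     
ACC-104 | 7362.19    
ACC-105 | 3997.15    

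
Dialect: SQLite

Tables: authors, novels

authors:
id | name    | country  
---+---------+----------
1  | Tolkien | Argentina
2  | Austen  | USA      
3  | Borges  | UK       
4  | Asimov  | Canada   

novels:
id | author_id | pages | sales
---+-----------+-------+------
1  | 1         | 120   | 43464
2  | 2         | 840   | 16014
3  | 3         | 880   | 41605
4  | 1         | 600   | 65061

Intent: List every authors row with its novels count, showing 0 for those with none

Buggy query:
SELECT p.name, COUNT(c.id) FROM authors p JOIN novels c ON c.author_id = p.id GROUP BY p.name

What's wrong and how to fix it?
Bug: An inner join excludes parents with zero children

Fix: Switch to LEFT JOIN to retain unmatched parent rows

Corrected query:
SELECT p.name, COUNT(c.id) FROM authors p LEFT JOIN novels c ON c.author_id = p.id GROUP BY p.name

Result:
name    | COUNT(c.id)
--------+------------
Asimov  | 0          
Austen  | 1          
Borges  | 1          
Tolkien | 2          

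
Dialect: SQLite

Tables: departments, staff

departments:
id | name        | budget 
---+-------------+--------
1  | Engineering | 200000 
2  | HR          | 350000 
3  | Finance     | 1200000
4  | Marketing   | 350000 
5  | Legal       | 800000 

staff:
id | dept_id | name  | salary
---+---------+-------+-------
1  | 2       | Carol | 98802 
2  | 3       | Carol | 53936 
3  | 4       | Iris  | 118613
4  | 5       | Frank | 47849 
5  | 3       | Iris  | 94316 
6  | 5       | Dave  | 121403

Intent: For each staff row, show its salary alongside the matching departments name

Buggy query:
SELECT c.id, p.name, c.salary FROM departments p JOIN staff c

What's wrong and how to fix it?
Bug: JOIN with no ON clause produces a cartesian product; every staff row pairs with every departments row

Fix: Specify the join condition linking the foreign key to the parent id

Corrected query:
SELECT c.id, p.name, c.salary FROM departments p JOIN staff c ON c.dept_id = p.id

Result:
id | name      | salary
---+-----------+-------
1  | HR        | 98802 
2  | Finance   | 53936 
3  | Marketing | 118613
4  | Legal     | 47849 
5  | Finance   | 94316 
6  | Legal     | 121403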